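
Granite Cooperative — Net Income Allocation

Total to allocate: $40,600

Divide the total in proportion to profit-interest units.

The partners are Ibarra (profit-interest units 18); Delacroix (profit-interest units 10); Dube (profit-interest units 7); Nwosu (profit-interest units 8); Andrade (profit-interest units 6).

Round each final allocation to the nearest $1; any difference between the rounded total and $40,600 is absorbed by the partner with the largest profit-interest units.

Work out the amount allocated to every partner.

Ibarra: $14,914; Delacroix: $8,286; Dube: $5,800; Nwosu: $6,629; Andrade: $4,971

Sum of profit-interest units: 18 + 10 + 7 + 8 + 6 = 49.
Pro-rata amounts: Ibarra 14,914.29; Delacroix 8,285.71; Dube 5,800.00; Nwosu 6,628.57; Andrade 4,971.43.
At nearest $1: Ibarra $14,914; Delacroix $8,286; Dube $5,800; Nwosu $6,629; Andrade $4,971. Sum = $40,600.
Sum already equals the total — no adjustment.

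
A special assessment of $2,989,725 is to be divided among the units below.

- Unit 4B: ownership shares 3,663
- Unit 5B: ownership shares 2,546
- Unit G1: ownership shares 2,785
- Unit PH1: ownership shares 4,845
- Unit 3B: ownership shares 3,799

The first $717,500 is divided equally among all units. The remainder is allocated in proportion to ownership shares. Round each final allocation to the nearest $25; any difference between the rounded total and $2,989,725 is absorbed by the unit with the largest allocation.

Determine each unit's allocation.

Unit 4B: $615,400 · Unit 5B: $471,500 · Unit G1: $502,275 · Unit PH1: $767,650 · Unit 3B: $632,900

Equal tier: $717,500 ÷ 5 = $143,500 apiece.
Remainder $2,272,225 by ownership shares (total 17,638): Unit 4B 471,887.98 → $471,900; Unit 5B 327,989.84 → $328,000; Unit G1 358,779.15 → $358,775; Unit PH1 624,159.78 → $624,150; Unit 3B 489,408.25 → $489,400.
Totals: Unit 4B $143,500 + $471,900 = $615,400; Unit 5B $143,500 + $328,000 = $471,500; Unit G1 $143,500 + $358,775 = $502,275; Unit PH1 $143,500 + $624,150 = $767,650; Unit 3B $143,500 + $489,400 = $632,900.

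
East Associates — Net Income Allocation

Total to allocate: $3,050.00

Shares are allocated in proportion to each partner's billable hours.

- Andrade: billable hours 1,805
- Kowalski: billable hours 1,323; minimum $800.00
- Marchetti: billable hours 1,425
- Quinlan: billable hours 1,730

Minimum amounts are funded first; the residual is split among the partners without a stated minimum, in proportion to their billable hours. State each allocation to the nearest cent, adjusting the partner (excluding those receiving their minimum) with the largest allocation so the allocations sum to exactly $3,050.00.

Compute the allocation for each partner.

Fund the minimums — Kowalski $800.00. Balance $2,250.00.
Balance split over remaining billable hours 4,960: Andrade 818.8004 → $818.80; Marchetti 646.4214 → $646.42; Quinlan 784.7782 → $784.78.

Andrade: $818.80 | Kowalski: $800.00 | Marchetti: $646.42 | Quinlan: $784.78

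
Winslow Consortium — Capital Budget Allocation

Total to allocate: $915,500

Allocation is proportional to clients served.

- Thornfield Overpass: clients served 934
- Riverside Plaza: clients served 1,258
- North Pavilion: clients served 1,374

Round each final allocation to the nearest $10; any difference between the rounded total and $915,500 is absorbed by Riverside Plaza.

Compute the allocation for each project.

Thornfield Overpass: $239,790; Riverside Plaza: $322,960; North Pavilion: $352,750

Sum of clients served: 3,566.
Pro-rata amounts: Thornfield Overpass 934/3,566 × $915,500 = 239,786.03; Riverside Plaza 1,258/3,566 × $915,500 = 322,966.63; North Pavilion 1,374/3,566 × $915,500 = 352,747.34.
Rounded to nearest $10: Thornfield Overpass $239,790; Riverside Plaza $322,970; North Pavilion $352,750. Sum = $915,510.
Difference $915,500 − $915,510 = −$10 applied to Riverside Plaza: Riverside Plaza becomes $322,960.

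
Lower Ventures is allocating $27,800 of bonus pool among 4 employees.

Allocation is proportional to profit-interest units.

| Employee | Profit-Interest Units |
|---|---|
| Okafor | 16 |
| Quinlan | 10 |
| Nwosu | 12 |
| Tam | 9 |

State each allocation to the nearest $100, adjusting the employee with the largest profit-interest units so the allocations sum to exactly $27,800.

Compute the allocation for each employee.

Combined profit-interest units = 16 + 10 + 12 + 9 = 47.
Raw shares: Okafor 9,463.83; Quinlan 5,914.89; Nwosu 7,097.87; Tam 5,323.40.
Rounded to nearest $100: Okafor $9,500; Quinlan $5,900; Nwosu $7,100; Tam $5,300. Sum = $27,800.
Sum already equals the total — no adjustment.

Okafor: $9,500 | Quinlan: $5,900 | Nwosu: $7,100 | Tam: $5,300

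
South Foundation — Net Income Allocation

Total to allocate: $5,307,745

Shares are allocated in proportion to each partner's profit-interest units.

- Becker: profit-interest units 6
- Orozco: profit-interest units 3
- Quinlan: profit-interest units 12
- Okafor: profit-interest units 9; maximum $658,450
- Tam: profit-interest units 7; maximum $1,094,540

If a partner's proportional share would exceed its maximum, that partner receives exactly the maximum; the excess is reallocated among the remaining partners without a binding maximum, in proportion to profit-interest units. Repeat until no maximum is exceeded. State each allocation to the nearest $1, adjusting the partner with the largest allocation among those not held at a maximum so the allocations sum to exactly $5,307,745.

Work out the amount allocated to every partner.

Profit-interest units total: 37.
Pro-rata shares before constraints: Becker 860,715.41; Orozco 430,357.70; Quinlan 1,721,430.81; Okafor 1,291,073.11; Tam 1,004,167.97.
Capped: Okafor ($658,450); balance $4,649,295 reallocated over remaining profit-interest units 28.
Capped: Tam ($1,094,540); balance $3,554,755 reallocated over remaining profit-interest units 21.
Remaining shares: Becker 1,015,644.29 → $1,015,644; Orozco 507,822.14 → $507,822; Quinlan 2,031,288.57 → $2,031,289.

Becker: $1,015,644; Orozco: $507,822; Quinlan: $2,031,289; Okafor: $658,450; Tam: $1,094,540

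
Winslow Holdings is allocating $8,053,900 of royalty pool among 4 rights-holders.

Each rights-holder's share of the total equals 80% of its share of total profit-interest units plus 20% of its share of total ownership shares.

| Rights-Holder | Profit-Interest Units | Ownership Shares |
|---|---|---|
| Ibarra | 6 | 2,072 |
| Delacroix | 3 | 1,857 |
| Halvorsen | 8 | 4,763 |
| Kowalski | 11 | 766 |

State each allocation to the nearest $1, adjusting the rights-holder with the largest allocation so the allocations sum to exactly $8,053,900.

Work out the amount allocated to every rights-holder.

Ibarra: $1,733,548 | Delacroix: $1,006,598 | Halvorsen: $2,652,072 | Kowalski: $2,661,682

Totals — profit-interest units 28, ownership shares 9,458.
Blended shares (80% profit-interest units + 20% ownership shares): Ibarra 0.2152; Delacroix 0.1250; Halvorsen 0.3293; Kowalski 0.3305.
Proportional shares: Ibarra 1,733,548.27; Delacroix 1,006,597.60; Halvorsen 2,652,071.93; Kowalski 2,661,682.20.
After rounding ($1): Ibarra $1,733,548; Delacroix $1,006,598; Halvorsen $2,652,072; Kowalski $2,661,682. Sum = $8,053,900.
Rounded total matches; no reconciliation needed.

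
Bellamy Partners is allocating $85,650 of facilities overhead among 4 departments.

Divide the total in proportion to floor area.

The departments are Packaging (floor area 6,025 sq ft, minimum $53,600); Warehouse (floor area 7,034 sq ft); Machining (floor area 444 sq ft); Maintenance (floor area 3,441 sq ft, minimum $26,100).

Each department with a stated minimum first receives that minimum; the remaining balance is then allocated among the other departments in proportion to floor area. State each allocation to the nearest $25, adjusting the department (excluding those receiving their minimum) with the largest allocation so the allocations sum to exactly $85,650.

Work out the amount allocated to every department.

Packaging: $53,600 | Warehouse: $5,600 | Machining: $350 | Maintenance: $26,100

Fund the minimums — Packaging $53,600; Maintenance $26,100. Residual $5,950.
Residual split over remaining floor area 7,478: Warehouse 5,596.72 → $5,600; Machining 353.28 → $350.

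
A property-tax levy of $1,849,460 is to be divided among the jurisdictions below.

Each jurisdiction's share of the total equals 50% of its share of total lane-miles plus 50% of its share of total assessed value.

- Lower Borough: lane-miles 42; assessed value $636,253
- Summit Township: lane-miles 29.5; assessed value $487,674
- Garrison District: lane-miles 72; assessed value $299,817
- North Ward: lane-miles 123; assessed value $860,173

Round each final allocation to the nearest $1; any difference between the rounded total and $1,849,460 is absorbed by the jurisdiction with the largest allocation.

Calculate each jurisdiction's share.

Lane-miles total 266.5; assessed value total 2,283,917.
Composite weights (50% lane-miles + 50% assessed value): Lower Borough 0.2181; Summit Township 0.1621; Garrison District 0.2007; North Ward 0.4191.
Raw shares: Lower Borough 403,347.10; Summit Township 299,815.46; Garrison District 371,225.47; North Ward 775,071.97.
At nearest $1: Lower Borough $403,347; Summit Township $299,815; Garrison District $371,225; North Ward $775,072. Sum = $1,849,459.
Difference $1,849,460 − $1,849,459 = +$1 applied to largest allocation (North Ward): North Ward becomes $775,073.

Lower Borough: $403,347 | Summit Township: $299,815 | Garrison District: $371,225 | North Ward: $775,073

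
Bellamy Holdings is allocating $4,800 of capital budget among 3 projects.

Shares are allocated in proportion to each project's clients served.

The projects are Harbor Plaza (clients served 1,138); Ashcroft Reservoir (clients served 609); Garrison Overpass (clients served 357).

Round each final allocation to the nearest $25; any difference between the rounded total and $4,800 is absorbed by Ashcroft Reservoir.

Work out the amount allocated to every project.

Sum of clients served: 2,104.
Pro-rata amounts: Harbor Plaza 1,138/2,104 × $4,800 = 2,596.20; Ashcroft Reservoir 609/2,104 × $4,800 = 1,389.35; Garrison Overpass 357/2,104 × $4,800 = 814.45.
Rounded to nearest $25: Harbor Plaza $2,600; Ashcroft Reservoir $1,400; Garrison Overpass $825. Sum = $4,825.
Difference $4,800 − $4,825 = −$25 applied to Ashcroft Reservoir: Ashcroft Reservoir becomes $1,375.

Harbor Plaza: $2,600 | Ashcroft Reservoir: $1,375 | Garrison Overpass: $825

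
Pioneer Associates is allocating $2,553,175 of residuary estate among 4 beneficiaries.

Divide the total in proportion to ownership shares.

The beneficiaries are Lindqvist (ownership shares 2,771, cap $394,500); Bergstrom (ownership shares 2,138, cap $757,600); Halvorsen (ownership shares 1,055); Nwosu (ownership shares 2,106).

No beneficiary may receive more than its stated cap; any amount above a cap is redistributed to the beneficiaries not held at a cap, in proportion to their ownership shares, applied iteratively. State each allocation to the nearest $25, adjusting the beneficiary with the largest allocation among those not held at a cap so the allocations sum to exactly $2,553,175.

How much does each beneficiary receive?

Lindqvist: $394,500; Bergstrom: $757,600; Halvorsen: $467,625; Nwosu: $933,450

Total ownership shares = 8,070.
Proportional shares (ignoring caps): Lindqvist 876,685.00; Bergstrom 676,417.37; Halvorsen 333,779.38; Nwosu 666,293.25.
Held at cap: Lindqvist ($394,500); residual $2,158,675 reallocated over remaining ownership shares 5,299.
Held at cap: Bergstrom ($757,600); residual $1,401,075 reallocated over remaining ownership shares 3,161.
Redistributed shares: Halvorsen 467,615.98 → $467,625; Nwosu 933,459.02 → $933,450.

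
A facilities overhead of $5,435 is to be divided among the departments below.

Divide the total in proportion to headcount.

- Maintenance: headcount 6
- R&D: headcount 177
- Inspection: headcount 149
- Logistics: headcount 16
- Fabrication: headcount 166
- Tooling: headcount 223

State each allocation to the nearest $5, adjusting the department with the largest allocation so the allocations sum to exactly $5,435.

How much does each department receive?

Combined headcount = 737.
Pro-rata amounts: Maintenance 6/737 × $5,435 = 44.25; R&D 177/737 × $5,435 = 1,305.28; Inspection 149/737 × $5,435 = 1,098.80; Logistics 16/737 × $5,435 = 117.99; Fabrication 166/737 × $5,435 = 1,224.17; Tooling 223/737 × $5,435 = 1,644.51.
Rounded to nearest $5: Maintenance $45; R&D $1,305; Inspection $1,100; Logistics $120; Fabrication $1,225; Tooling $1,645. Sum = $5,440.
Difference $5,435 − $5,440 = −$5 applied to largest allocation (Tooling): Tooling becomes $1,640.

Maintenance: $45 | R&D: $1,305 | Inspection: $1,100 | Logistics: $120 | Fabrication: $1,225 | Tooling: $1,640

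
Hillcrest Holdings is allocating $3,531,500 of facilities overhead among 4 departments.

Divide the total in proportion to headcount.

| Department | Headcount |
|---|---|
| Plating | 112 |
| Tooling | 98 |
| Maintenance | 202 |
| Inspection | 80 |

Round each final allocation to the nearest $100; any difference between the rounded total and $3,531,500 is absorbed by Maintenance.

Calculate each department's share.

Plating: $803,900 | Tooling: $703,400 | Maintenance: $1,450,000 | Inspection: $574,200

Headcount total: 492.
Pro-rata amounts: Plating 112/492 × $3,531,500 = 803,918.70; Tooling 98/492 × $3,531,500 = 703,428.86; Maintenance 202/492 × $3,531,500 = 1,449,924.80; Inspection 80/492 × $3,531,500 = 574,227.64.
After rounding ($100): Plating $803,900; Tooling $703,400; Maintenance $1,449,900; Inspection $574,200. Sum = $3,531,400.
Difference $3,531,500 − $3,531,400 = +$100 applied to Maintenance: Maintenance becomes $1,450,000.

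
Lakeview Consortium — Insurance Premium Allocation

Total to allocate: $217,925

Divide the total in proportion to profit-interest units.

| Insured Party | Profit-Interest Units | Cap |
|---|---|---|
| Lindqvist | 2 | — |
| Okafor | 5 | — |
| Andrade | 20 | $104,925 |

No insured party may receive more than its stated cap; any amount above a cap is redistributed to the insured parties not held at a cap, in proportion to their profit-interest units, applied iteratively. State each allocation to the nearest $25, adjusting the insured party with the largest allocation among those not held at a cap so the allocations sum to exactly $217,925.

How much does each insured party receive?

Sum of profit-interest units: 27.
Unconstrained shares: Lindqvist 16,142.59; Okafor 40,356.48; Andrade 161,425.93.
Cap binds for Andrade ($104,925); remaining pool $113,000 reallocated over remaining profit-interest units 7.
Remaining shares: Lindqvist 32,285.71 → $32,275; Okafor 80,714.29 → $80,725.

Lindqvist: $32,275 | Okafor: $80,725 | Andrade: $104,925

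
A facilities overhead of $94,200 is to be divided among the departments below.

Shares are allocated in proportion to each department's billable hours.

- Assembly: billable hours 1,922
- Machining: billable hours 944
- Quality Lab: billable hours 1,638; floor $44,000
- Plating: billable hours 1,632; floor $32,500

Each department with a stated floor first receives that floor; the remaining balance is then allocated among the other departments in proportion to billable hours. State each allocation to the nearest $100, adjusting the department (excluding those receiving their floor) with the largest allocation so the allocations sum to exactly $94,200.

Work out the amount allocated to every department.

Assembly: $11,900 · Machining: $5,800 · Quality Lab: $44,000 · Plating: $32,500

Guaranteed amounts: Quality Lab $44,000; Plating $32,500. Remaining pool $17,700.
Remaining pool split over remaining billable hours 2,866: Assembly 11,869.99 → $11,900; Machining 5,830.01 → $5,800.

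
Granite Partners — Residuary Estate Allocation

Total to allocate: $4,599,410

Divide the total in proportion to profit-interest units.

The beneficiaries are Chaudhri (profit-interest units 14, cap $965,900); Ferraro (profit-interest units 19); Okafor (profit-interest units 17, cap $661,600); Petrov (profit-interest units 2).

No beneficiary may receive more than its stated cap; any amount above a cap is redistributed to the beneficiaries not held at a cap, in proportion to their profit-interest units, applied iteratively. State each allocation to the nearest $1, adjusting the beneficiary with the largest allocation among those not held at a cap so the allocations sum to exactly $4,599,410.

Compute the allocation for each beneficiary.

Chaudhri: $965,900; Ferraro: $2,688,871; Okafor: $661,600; Petrov: $283,039

Total profit-interest units = 52.
Pro-rata shares before constraints: Chaudhri 1,238,302.69; Ferraro 1,680,553.65; Okafor 1,503,653.27; Petrov 176,900.38.
Capped: Chaudhri ($965,900), Okafor ($661,600); remaining pool $2,971,910 reallocated over remaining profit-interest units 21.
Remaining shares: Ferraro 2,688,870.95 → $2,688,871; Petrov 283,039.05 → $283,039.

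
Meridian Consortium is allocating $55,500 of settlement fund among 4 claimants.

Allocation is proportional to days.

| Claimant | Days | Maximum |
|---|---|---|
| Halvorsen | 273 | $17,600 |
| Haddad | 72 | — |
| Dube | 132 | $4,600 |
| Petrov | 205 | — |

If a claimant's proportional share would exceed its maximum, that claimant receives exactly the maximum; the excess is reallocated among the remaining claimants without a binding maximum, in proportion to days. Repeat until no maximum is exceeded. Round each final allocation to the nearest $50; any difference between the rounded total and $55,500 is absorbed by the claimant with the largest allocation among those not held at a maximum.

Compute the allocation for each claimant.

Halvorsen: $17,600 | Haddad: $8,650 | Dube: $4,600 | Petrov: $24,650

Total days = 682.
Pro-rata shares before constraints: Halvorsen 22,216.28; Haddad 5,859.24; Dube 10,741.94; Petrov 16,682.55.
Cap binds for Halvorsen ($17,600), Dube ($4,600); balance $33,300 reallocated over remaining days 277.
Shares after redistribution: Haddad 8,655.60 → $8,650; Petrov 24,644.40 → $24,650.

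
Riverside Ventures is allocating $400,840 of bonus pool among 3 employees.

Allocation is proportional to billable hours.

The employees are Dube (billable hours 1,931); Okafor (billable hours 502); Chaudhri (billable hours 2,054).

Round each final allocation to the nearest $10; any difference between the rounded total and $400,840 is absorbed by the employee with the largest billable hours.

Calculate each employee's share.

Dube: $172,500; Okafor: $44,850; Chaudhri: $183,490

Billable hours total: 1,931 + 502 + 2,054 = 4,487.
Pro-rata amounts: Dube 172,503.24; Okafor 44,845.48; Chaudhri 183,491.28.
Rounded to nearest $10: Dube $172,500; Okafor $44,850; Chaudhri $183,490. Sum = $400,840.
No rounding difference to absorb.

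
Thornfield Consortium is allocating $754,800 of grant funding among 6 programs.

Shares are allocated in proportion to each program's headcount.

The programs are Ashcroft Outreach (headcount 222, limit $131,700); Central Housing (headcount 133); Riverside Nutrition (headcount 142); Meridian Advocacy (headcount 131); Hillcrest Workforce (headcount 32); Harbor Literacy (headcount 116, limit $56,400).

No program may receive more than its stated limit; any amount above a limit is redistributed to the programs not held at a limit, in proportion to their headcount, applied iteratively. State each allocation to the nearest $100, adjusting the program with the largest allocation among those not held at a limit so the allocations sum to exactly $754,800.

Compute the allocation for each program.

Headcount total: 776.
Pro-rata shares before constraints: Ashcroft Outreach 215,935.05; Central Housing 129,366.49; Riverside Nutrition 138,120.62; Meridian Advocacy 127,421.13; Hillcrest Workforce 31,125.77; Harbor Literacy 112,830.93.
Cap binds for Ashcroft Outreach ($131,700), Harbor Literacy ($56,400); residual $566,700 reallocated over remaining headcount 438.
Remaining shares: Central Housing 172,080.14 → $172,100; Riverside Nutrition 183,724.66 → $183,700; Meridian Advocacy 169,492.47 → $169,500; Hillcrest Workforce 41,402.74 → $41,400.

Ashcroft Outreach: $131,700 · Central Housing: $172,100 · Riverside Nutrition: $183,700 · Meridian Advocacy: $169,500 · Hillcrest Workforce: $41,400 · Harbor Literacy: $56,400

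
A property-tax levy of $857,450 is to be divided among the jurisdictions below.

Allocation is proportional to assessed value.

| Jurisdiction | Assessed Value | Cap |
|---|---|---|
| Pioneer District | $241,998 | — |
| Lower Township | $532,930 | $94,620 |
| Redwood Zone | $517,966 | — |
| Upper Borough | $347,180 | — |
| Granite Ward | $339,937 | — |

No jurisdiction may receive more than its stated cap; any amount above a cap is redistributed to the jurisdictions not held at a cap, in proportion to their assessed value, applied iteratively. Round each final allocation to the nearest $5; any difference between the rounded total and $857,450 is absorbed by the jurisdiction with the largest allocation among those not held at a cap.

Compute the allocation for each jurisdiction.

Combined assessed value = 1,980,011.
Proportional shares (ignoring caps): Pioneer District 104,798.00; Lower Township 230,787.02; Redwood Zone 224,306.81; Upper Borough 150,347.39; Granite Ward 147,210.79.
Capped: Lower Township ($94,620); residual $762,830 reallocated over remaining assessed value 1,447,081.
Remaining shares: Pioneer District 127,569.45 → $127,570; Redwood Zone 273,046.22 → $273,045; Upper Borough 183,016.24 → $183,015; Granite Ward 179,198.08 → $179,200.

Pioneer District: $127,570; Lower Township: $94,620; Redwood Zone: $273,045; Upper Borough: $183,015; Granite Ward: $179,200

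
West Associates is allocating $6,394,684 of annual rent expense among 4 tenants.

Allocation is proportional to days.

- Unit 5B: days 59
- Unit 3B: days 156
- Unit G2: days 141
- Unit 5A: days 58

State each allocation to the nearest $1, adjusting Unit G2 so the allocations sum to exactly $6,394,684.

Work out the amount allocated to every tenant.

Days total: 414.
Pro-rata amounts: Unit 5B 59/414 × $6,394,684 = 911,319.70; Unit 3B 156/414 × $6,394,684 = 2,409,591.07; Unit G2 141/414 × $6,394,684 = 2,177,899.62; Unit 5A 58/414 × $6,394,684 = 895,873.60.
Rounded to nearest $1: Unit 5B $911,320; Unit 3B $2,409,591; Unit G2 $2,177,900; Unit 5A $895,874. Sum = $6,394,685.
Difference $6,394,684 − $6,394,685 = −$1 applied to Unit G2: Unit G2 becomes $2,177,899.

Unit 5B: $911,320 | Unit 3B: $2,409,591 | Unit G2: $2,177,899 | Unit 5A: $895,874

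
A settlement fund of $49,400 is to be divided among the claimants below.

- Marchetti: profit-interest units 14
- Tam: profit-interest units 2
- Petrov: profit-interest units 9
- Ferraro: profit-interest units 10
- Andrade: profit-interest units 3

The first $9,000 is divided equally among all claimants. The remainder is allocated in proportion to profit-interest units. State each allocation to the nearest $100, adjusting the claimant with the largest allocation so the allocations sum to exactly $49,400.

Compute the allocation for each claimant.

Marchetti: $16,700 | Tam: $3,900 | Petrov: $11,400 | Ferraro: $12,400 | Andrade: $5,000

Equal tier: $9,000 ÷ 5 = $1,800 apiece.
Remainder $40,400 by profit-interest units (total 38): Marchetti 14,884.21 → $14,900; Tam 2,126.32 → $2,100; Petrov 9,568.42 → $9,600; Ferraro 10,631.58 → $10,600; Andrade 3,189.47 → $3,200.
Totals: Marchetti $1,800 + $14,900 = $16,700; Tam $1,800 + $2,100 = $3,900; Petrov $1,800 + $9,600 = $11,400; Ferraro $1,800 + $10,600 = $12,400; Andrade $1,800 + $3,200 = $5,000.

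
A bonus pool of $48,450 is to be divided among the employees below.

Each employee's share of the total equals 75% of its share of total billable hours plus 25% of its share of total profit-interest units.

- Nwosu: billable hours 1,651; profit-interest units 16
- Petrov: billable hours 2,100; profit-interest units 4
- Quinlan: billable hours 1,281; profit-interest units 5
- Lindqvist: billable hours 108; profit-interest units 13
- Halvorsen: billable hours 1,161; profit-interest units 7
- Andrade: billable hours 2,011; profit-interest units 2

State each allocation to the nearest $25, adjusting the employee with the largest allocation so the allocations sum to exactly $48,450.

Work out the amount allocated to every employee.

Billable hours total 8,312; profit-interest units total 47.
Composite weights (75% billable hours + 25% profit-interest units): Nwosu 0.2341; Petrov 0.2108; Quinlan 0.1422; Lindqvist 0.0789; Halvorsen 0.1420; Andrade 0.1921.
Raw shares: Nwosu 11,341.07; Petrov 10,211.40; Quinlan 6,888.70; Lindqvist 3,822.41; Halvorsen 6,879.52; Andrade 9,306.90.
Rounded to nearest $25: Nwosu $11,350; Petrov $10,200; Quinlan $6,900; Lindqvist $3,825; Halvorsen $6,875; Andrade $9,300. Sum = $48,450.
No rounding difference to absorb.

Nwosu: $11,350 · Petrov: $10,200 · Quinlan: $6,900 · Lindqvist: $3,825 · Halvorsen: $6,875 · Andrade: $9,300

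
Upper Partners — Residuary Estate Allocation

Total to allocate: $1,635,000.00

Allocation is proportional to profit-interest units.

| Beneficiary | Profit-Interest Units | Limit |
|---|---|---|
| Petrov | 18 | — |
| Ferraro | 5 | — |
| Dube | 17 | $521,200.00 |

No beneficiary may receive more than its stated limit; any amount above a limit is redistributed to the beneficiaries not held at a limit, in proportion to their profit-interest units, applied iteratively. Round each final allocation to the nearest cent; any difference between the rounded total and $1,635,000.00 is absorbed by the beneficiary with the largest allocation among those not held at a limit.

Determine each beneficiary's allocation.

Petrov: $871,669.57; Ferraro: $242,130.43; Dube: $521,200.00

Profit-interest units total: 40.
Proportional shares (ignoring caps): Petrov 735,750.0000; Ferraro 204,375.0000; Dube 694,875.0000.
Held at cap: Dube ($521,200.00); residual $1,113,800.00 reallocated over remaining profit-interest units 23.
Redistributed shares: Petrov 871,669.5652 → $871,669.57; Ferraro 242,130.4348 → $242,130.43.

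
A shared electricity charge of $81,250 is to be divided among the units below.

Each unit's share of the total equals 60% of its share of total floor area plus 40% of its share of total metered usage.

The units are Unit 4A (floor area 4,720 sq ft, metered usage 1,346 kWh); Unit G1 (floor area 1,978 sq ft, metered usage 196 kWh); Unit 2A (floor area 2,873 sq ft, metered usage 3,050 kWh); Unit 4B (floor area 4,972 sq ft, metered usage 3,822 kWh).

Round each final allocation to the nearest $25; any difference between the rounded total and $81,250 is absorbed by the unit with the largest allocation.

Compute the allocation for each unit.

Floor area total 14,543; metered usage total 8,414.
Composite weights (60% floor area + 40% metered usage): Unit 4A 0.2587; Unit G1 0.0909; Unit 2A 0.2635; Unit 4B 0.3868.
Proportional shares: Unit 4A 21,021.12; Unit G1 7,387.58; Unit 2A 21,411.62; Unit 4B 31,429.68.
Rounded to nearest $25: Unit 4A $21,025; Unit G1 $7,400; Unit 2A $21,400; Unit 4B $31,425. Sum = $81,250.
Sum already equals the total — no adjustment.

Unit 4A: $21,025; Unit G1: $7,400; Unit 2A: $21,400; Unit 4B: $31,425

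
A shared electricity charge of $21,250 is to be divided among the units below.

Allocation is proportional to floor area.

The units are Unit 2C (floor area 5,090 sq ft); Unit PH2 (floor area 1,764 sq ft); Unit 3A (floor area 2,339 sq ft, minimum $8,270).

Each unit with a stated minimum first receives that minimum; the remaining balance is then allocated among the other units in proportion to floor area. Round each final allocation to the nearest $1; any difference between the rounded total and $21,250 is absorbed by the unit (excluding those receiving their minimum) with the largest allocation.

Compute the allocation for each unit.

Unit 2C: $9,639; Unit PH2: $3,341; Unit 3A: $8,270

Minimums first: Unit 3A $8,270. Residual $12,980.
Residual split over remaining floor area 6,854: Unit 2C 9,639.36 → $9,639; Unit PH2 3,340.64 → $3,341.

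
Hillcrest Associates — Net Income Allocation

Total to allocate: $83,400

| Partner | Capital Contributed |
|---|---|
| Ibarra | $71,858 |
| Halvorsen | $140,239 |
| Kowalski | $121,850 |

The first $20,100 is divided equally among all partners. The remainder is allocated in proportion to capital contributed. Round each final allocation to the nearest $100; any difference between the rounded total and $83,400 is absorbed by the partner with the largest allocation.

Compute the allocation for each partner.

Equal tier: $20,100 ÷ 3 = $6,700 apiece.
Remainder $63,300 by capital contributed (total 333,947): Ibarra 13,620.76 → $13,600; Halvorsen 26,582.45 → $26,600; Kowalski 23,096.79 → $23,100.
Totals: Ibarra $6,700 + $13,600 = $20,300; Halvorsen $6,700 + $26,600 = $33,300; Kowalski $6,700 + $23,100 = $29,800.

Ibarra: $20,300; Halvorsen: $33,300; Kowalski: $29,800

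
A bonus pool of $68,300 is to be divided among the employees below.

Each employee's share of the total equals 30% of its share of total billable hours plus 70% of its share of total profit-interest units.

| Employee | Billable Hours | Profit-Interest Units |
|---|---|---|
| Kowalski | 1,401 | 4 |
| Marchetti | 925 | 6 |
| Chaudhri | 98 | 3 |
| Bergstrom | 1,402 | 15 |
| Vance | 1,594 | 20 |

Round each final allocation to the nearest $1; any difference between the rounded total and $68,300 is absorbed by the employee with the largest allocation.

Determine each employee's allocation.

Billable hours total 5,420; profit-interest units total 48.
Blended shares (30% billable hours + 70% profit-interest units): Kowalski 0.1359; Marchetti 0.1387; Chaudhri 0.0492; Bergstrom 0.2964; Vance 0.3799.
Pro-rata amounts: Kowalski 9,280.57; Marchetti 9,473.16; Chaudhri 3,358.61; Bergstrom 20,240.81; Vance 25,946.86.
Rounded to nearest $1: Kowalski $9,281; Marchetti $9,473; Chaudhri $3,359; Bergstrom $20,241; Vance $25,947. Sum = $68,301.
Difference $68,300 − $68,301 = −$1 applied to largest allocation (Vance): Vance becomes $25,946.

Kowalski: $9,281; Marchetti: $9,473; Chaudhri: $3,359; Bergstrom: $20,241; Vance: $25,946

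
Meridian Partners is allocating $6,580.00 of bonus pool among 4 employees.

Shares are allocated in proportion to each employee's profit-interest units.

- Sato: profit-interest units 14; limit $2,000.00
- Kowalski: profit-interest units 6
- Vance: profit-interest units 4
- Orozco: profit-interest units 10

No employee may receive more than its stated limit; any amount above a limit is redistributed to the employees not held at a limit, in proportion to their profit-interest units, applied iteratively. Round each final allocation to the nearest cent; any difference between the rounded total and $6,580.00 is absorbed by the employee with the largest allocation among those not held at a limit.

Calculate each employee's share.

Sato: $2,000.00 · Kowalski: $1,374.00 · Vance: $916.00 · Orozco: $2,290.00

Profit-interest units total: 34.
Pro-rata shares before constraints: Sato 2,709.4118; Kowalski 1,161.1765; Vance 774.1176; Orozco 1,935.2941.
Cap binds for Sato ($2,000.00); balance $4,580.00 reallocated over remaining profit-interest units 20.
Shares after redistribution: Kowalski 1,374.0000 → $1,374.00; Vance 916.0000 → $916.00; Orozco 2,290.0000 → $2,290.00.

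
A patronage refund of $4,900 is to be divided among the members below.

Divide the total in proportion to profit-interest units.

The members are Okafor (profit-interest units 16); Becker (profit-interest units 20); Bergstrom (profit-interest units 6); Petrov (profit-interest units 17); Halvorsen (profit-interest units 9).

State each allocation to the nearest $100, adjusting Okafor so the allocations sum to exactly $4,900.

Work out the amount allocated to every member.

Okafor: $1,300; Becker: $1,400; Bergstrom: $400; Petrov: $1,200; Halvorsen: $600

Profit-interest units total: 68.
Pro-rata amounts: Okafor 16/68 × $4,900 = 1,152.94; Becker 20/68 × $4,900 = 1,441.18; Bergstrom 6/68 × $4,900 = 432.35; Petrov 17/68 × $4,900 = 1,225.00; Halvorsen 9/68 × $4,900 = 648.53.
After rounding ($100): Okafor $1,200; Becker $1,400; Bergstrom $400; Petrov $1,200; Halvorsen $600. Sum = $4,800.
Difference $4,900 − $4,800 = +$100 applied to Okafor: Okafor becomes $1,300.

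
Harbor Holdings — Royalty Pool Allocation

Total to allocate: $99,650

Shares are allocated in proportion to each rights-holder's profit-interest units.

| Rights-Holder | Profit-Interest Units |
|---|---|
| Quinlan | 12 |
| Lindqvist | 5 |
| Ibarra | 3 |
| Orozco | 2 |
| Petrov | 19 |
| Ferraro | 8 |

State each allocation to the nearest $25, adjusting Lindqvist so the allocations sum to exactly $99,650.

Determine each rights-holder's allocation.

Quinlan: $24,400; Lindqvist: $10,150; Ibarra: $6,100; Orozco: $4,075; Petrov: $38,650; Ferraro: $16,275

Profit-interest units total: 49.
Proportional shares: Quinlan 12/49 × $99,650 = 24,404.08; Lindqvist 5/49 × $99,650 = 10,168.37; Ibarra 3/49 × $99,650 = 6,101.02; Orozco 2/49 × $99,650 = 4,067.35; Petrov 19/49 × $99,650 = 38,639.80; Ferraro 8/49 × $99,650 = 16,269.39.
At nearest $25: Quinlan $24,400; Lindqvist $10,175; Ibarra $6,100; Orozco $4,075; Petrov $38,650; Ferraro $16,275. Sum = $99,675.
Difference $99,650 − $99,675 = −$25 applied to Lindqvist: Lindqvist becomes $10,150.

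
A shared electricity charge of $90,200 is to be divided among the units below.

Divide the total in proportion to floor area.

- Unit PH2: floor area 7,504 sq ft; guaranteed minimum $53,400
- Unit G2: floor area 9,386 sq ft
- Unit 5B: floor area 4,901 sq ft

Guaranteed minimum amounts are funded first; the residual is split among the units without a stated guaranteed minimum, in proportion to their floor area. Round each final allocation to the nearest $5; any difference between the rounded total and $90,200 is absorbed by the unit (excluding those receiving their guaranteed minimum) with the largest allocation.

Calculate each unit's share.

Unit PH2: $53,400 | Unit G2: $24,175 | Unit 5B: $12,625

Guaranteed amounts: Unit PH2 $53,400. Balance $36,800.
Balance split over remaining floor area 14,287: Unit G2 24,176.16 → $24,175; Unit 5B 12,623.84 → $12,625.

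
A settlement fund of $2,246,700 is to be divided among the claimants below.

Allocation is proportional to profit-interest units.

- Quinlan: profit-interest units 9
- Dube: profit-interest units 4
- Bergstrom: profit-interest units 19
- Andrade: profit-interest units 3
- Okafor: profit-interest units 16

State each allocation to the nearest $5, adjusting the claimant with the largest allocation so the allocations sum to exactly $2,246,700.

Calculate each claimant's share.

Quinlan: $396,475; Dube: $176,210; Bergstrom: $837,010; Andrade: $132,160; Okafor: $704,845

Profit-interest units total: 51.
Raw shares: Quinlan 9/51 × $2,246,700 = 396,476.47; Dube 4/51 × $2,246,700 = 176,211.76; Bergstrom 19/51 × $2,246,700 = 837,005.88; Andrade 3/51 × $2,246,700 = 132,158.82; Okafor 16/51 × $2,246,700 = 704,847.06.
At nearest $5: Quinlan $396,475; Dube $176,210; Bergstrom $837,005; Andrade $132,160; Okafor $704,845. Sum = $2,246,695.
Difference $2,246,700 − $2,246,695 = +$5 applied to largest allocation (Bergstrom): Bergstrom becomes $837,010.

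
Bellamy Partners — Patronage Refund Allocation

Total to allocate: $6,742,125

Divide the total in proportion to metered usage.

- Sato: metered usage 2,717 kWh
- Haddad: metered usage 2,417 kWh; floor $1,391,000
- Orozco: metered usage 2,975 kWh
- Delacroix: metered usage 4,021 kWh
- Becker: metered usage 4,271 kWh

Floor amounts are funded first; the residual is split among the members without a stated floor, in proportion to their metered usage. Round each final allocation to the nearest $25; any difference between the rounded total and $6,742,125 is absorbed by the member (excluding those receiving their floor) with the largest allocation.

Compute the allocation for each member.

Fund the minimums — Haddad $1,391,000. Residual $5,351,125.
Residual split over remaining metered usage 13,984: Sato 1,039,688.69 → $1,039,700; Orozco 1,138,415.11 → $1,138,425; Delacroix 1,538,678.03 → $1,538,675; Becker 1,634,343.17 → $1,634,350.
Rounding difference −$25 applied to Becker → $1,634,325.

Sato: $1,039,700; Haddad: $1,391,000; Orozco: $1,138,425; Delacroix: $1,538,675; Becker: $1,634,325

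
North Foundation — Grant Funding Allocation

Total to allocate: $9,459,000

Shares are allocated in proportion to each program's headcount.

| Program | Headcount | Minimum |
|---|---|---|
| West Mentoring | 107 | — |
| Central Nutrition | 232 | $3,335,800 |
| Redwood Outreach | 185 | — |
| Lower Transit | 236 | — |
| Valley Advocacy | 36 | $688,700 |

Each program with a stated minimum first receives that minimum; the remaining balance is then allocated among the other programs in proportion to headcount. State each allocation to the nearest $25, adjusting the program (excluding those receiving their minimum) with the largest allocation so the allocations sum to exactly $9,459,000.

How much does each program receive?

Minimums first: Central Nutrition $3,335,800; Valley Advocacy $688,700. Remaining pool $5,434,500.
Remaining pool split over remaining headcount 528: West Mentoring 1,101,309.66 → $1,101,300; Redwood Outreach 1,904,133.52 → $1,904,125; Lower Transit 2,429,056.82 → $2,429,050.
Rounding difference +$25 applied to Lower Transit → $2,429,075.

West Mentoring: $1,101,300; Central Nutrition: $3,335,800; Redwood Outreach: $1,904,125; Lower Transit: $2,429,075; Valley Advocacy: $688,700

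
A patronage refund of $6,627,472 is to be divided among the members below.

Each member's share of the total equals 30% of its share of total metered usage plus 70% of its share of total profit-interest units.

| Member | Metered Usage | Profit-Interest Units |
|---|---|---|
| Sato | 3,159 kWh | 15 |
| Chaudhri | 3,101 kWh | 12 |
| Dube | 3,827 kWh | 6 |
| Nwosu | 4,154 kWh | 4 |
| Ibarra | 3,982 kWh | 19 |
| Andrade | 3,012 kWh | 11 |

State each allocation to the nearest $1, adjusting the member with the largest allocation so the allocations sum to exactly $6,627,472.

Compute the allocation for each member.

Metered usage total 21,235; profit-interest units total 67.
Combined weights (30% metered usage + 70% profit-interest units): Sato 0.2013; Chaudhri 0.1692; Dube 0.1168; Nwosu 0.1005; Ibarra 0.2548; Andrade 0.1575.
Raw shares: Sato 1,334,412.11; Chaudhri 1,121,254.82; Dube 773,777.02; Nwosu 665,909.67; Ibarra 1,688,438.91; Andrade 1,043,679.47.
After rounding ($1): Sato $1,334,412; Chaudhri $1,121,255; Dube $773,777; Nwosu $665,910; Ibarra $1,688,439; Andrade $1,043,679. Sum = $6,627,472.
Sum already equals the total — no adjustment.

Sato: $1,334,412; Chaudhri: $1,121,255; Dube: $773,777; Nwosu: $665,910; Ibarra: $1,688,439; Andrade: $1,043,679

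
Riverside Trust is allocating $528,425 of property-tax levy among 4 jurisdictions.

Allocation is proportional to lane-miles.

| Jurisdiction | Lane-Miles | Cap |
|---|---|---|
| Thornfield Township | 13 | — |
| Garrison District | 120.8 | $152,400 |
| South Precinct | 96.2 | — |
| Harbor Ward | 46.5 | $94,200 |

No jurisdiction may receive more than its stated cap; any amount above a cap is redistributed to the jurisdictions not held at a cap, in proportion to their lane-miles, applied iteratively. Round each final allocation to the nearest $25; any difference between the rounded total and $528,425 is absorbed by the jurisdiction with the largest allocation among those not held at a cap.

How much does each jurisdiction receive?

Thornfield Township: $33,550 | Garrison District: $152,400 | South Precinct: $248,275 | Harbor Ward: $94,200

Lane-miles total: 276.5.
Proportional shares (ignoring caps): Thornfield Township 24,844.58; Garrison District 230,863.44; South Precinct 183,849.86; Harbor Ward 88,867.13.
Capped: Garrison District ($152,400); residual $376,025 reallocated over remaining lane-miles 155.7.
Capped: Harbor Ward ($94,200); residual $281,825 reallocated over remaining lane-miles 109.2.
Remaining shares: Thornfield Township 33,550.60 → $33,550; South Precinct 248,274.40 → $248,275.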